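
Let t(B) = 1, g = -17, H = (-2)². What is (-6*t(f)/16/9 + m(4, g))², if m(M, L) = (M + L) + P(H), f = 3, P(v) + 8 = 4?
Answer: 167281/576 ≈ 290.42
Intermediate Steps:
H = 4
P(v) = -4 (P(v) = -8 + 4 = -4)
m(M, L) = -4 + L + M (m(M, L) = (M + L) - 4 = (L + M) - 4 = -4 + L + M)
(-6*t(f)/16/9 + m(4, g))² = (-6*1/16/9 + (-4 - 17 + 4))² = (-6*1*(1/16)/9 - 17)² = (-3/(8*9) - 17)² = (-6*1/144 - 17)² = (-1/24 - 17)² = (-409/24)² = 167281/576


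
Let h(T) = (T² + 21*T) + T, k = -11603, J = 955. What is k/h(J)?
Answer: -11603/933035 ≈ -0.012436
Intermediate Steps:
h(T) = T² + 22*T
k/h(J) = -11603*1/(955*(22 + 955)) = -11603/(955*977) = -11603/933035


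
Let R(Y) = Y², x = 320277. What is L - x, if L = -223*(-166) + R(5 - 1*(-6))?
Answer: -283138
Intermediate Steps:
L = 37139 (L = -223*(-166) + (5 - 1*(-6))² = 37018 + (5 + 6)² = 37018 + 11² = 37018 + 121 = 37139)
L - x = 37139 - 1*320277 = 37139 - 320277 = -283138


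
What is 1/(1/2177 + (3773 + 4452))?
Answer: 2177/17905826 ≈ 0.00012158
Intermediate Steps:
1/(1/2177 + (3773 + 4452)) = 1/(1/2177 + 8225) = 1/(17905826/2177) = 2177/17905826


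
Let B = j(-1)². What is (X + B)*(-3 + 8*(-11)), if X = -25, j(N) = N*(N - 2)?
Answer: 1456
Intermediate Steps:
j(N) = N*(-2 + N)
B = 9 (B = (-(-2 - 1))² = (-1*(-3))² = 3² = 9)
(X + B)*(-3 + 8*(-11)) = (-25 + 9)*(-3 + 8*(-11)) = -16*(-3 - 88) = -16*(-91) = 1456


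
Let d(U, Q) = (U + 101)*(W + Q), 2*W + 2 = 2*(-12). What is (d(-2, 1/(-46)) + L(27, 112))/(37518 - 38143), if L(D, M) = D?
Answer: 58059/28750 ≈ 2.0194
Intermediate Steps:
W = -13 (W = -1 + (2*(-12))/2 = -1 + (½)*(-24) = -1 - 12 = -13)
d(U, Q) = (-13 + Q)*(101 + U) (d(U, Q) = (U + 101)*(-13 + Q) = (101 + U)*(-13 + Q) = (-13 + Q)*(101 + U))
(d(-2, 1/(-46)) + L(27, 112))/(37518 - 38143) = ((-1313 - 13*(-2) + 101/(-46) - 2/(-46)) + 27)/(37518 - 38143) = ((-1313 + 26 + 101*(-1/46) - 1/46*(-2)) + 27)/(-625) = ((-1313 + 26 - 101/46 + 1/23) + 27)*(-1/625) = (-59301/46 + 27)*(-1/625) = -58059/46*(-1/625) = 58059/28750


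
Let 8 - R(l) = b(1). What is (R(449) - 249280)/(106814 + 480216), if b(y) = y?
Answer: -249273/587030 ≈ -0.42463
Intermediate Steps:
R(l) = 7 (R(l) = 8 - 1*1 = 8 - 1 = 7)
(R(449) - 249280)/(106814 + 480216) = (7 - 249280)/(106814 + 480216) = -249273/587030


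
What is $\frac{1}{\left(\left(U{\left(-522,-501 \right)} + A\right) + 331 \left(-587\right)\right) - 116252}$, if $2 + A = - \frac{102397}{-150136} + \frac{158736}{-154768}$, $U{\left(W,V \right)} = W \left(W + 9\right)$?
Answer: $- \frac{1452265528}{62106634317995} \approx -2.3383 \cdot 10^{-5}$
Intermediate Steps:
$U{\left(W,V \right)} = W \left(9 + W\right)$
$A = - \frac{3403544131}{1452265528}$ ($A = -2 + \left(- \frac{102397}{-150136} + \frac{158736}{-154768}\right) = -2 + \left(\left(-102397\right) \left(- \frac{1}{150136}\right) + 158736 \left(- \frac{1}{154768}\right)\right) = -2 + \left(\frac{102397}{150136} - \frac{9921}{9673}\right) = -2 - \frac{499013075}{1452265528} = - \frac{3403544131}{1452265528} \approx -2.3436$)
$\frac{1}{\left(\left(U{\left(-522,-501 \right)} + A\right) + 331 \left(-587\right)\right) - 116252} = \frac{1}{\left(\left(- 522 \left(9 - 522\right) - \frac{3403544131}{1452265528}\right) + 331 \left(-587\right)\right) - 116252} = \frac{1}{\left(\left(\left(-522\right) \left(-513\right) - \frac{3403544131}{1452265528}\right) - 194297\right) - 116252} = \frac{1}{\left(\left(267786 - \frac{3403544131}{1452265528}\right) - 194297\right) - 116252} = \frac{1}{\left(\frac{388892973136877}{1452265528} - 194297\right) - 116252} = \frac{1}{\frac{106722137843061}{1452265528} - 116252} = \frac{1}{- \frac{62106634317995}{1452265528}} = - \frac{1452265528}{62106634317995}$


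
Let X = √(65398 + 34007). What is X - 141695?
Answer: -141695 + 141*√5 ≈ -1.4138e+5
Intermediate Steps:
X = 141*√5 (X = √99405 = 141*√5 ≈ 315.29)
X - 141695 = 141*√5 - 141695 = -141695 + 141*√5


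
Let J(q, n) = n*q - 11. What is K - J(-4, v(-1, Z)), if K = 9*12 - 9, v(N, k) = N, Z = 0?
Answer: 106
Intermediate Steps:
K = 99 (K = 108 - 9 = 99)
J(q, n) = -11 + n*q
K - J(-4, v(-1, Z)) = 99 - (-11 - 1*(-4)) = 99 - (-11 + 4) = 99 - 1*(-7) = 99 + 7 = 106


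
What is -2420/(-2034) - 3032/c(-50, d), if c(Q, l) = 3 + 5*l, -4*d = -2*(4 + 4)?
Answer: -3055714/23391 ≈ -130.64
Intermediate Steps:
d = 4 (d = -(-1)*(4 + 4)/2 = -(-1)*8/2 = -¼*(-16) = 4)
-2420/(-2034) - 3032/c(-50, d) = -2420/(-2034) - 3032/(3 + 5*4) = -2420*(-1/2034) - 3032/(3 + 20) = 1210/1017 - 3032/23 = -3055714/23391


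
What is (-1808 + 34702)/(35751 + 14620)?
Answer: 32894/50371 ≈ 0.65303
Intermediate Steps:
(-1808 + 34702)/(35751 + 14620) = 32894/50371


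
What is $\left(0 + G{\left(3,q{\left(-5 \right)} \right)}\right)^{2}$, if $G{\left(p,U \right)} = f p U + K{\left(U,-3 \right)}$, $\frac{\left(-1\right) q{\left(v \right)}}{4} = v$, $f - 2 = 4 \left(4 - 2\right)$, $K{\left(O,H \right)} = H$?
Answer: $356409$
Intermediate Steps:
$f = 10$ ($f = 2 + 4 \left(4 - 2\right) = 2 + 4 \cdot 2 = 2 + 8 = 10$)
$q{\left(v \right)} = - 4 v$
$G{\left(p,U \right)} = -3 + 10 U p$ ($G{\left(p,U \right)} = 10 p U - 3 = 10 U p - 3 = -3 + 10 U p$)
$\left(0 + G{\left(3,q{\left(-5 \right)} \right)}\right)^{2} = \left(0 - \left(3 - 10 \left(\left(-4\right) \left(-5\right)\right) 3\right)\right)^{2} = \left(0 - \left(3 - 600\right)\right)^{2} = \left(0 + \left(-3 + 600\right)\right)^{2} = \left(0 + 597\right)^{2} = 597^{2} = 356409$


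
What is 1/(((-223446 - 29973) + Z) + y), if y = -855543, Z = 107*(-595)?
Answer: -1/1172627 ≈ -8.5279e-7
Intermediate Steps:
Z = -63665
1/(((-223446 - 29973) + Z) + y) = 1/(((-223446 - 29973) - 63665) - 855543) = 1/((-253419 - 63665) - 855543) = 1/(-317084 - 855543) = 1/(-1172627) = -1/1172627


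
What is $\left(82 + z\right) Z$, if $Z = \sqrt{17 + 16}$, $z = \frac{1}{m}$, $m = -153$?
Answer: $\frac{12545 \sqrt{33}}{153} \approx 471.02$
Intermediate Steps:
$z = - \frac{1}{153}$ ($z = \frac{1}{-153} = - \frac{1}{153} \approx -0.0065359$)
$Z = \sqrt{33} \approx 5.7446$
$\left(82 + z\right) Z = \left(82 - \frac{1}{153}\right) \sqrt{33} = \frac{12545 \sqrt{33}}{153}$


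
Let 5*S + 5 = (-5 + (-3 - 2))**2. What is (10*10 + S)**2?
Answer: 14161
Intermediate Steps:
S = 19 (S = -1 + (-5 + (-3 - 2))**2/5 = -1 + (-5 - 5)**2/5 = -1 + (1/5)*(-10)**2 = -1 + (1/5)*100 = -1 + 20 = 19)
(10*10 + S)**2 = (10*10 + 19)**2 = (100 + 19)**2 = 119**2 = 14161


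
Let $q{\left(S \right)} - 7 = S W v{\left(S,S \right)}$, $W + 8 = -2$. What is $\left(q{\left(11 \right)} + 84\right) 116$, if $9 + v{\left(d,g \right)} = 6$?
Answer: $48836$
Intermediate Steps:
$W = -10$ ($W = -8 - 2 = -10$)
$v{\left(d,g \right)} = -3$ ($v{\left(d,g \right)} = -9 + 6 = -3$)
$q{\left(S \right)} = 7 + 30 S$ ($q{\left(S \right)} = 7 + S \left(-10\right) \left(-3\right) = 7 + - 10 S \left(-3\right) = 7 + 30 S$)
$\left(q{\left(11 \right)} + 84\right) 116 = \left(\left(7 + 30 \cdot 11\right) + 84\right) 116 = \left(\left(7 + 330\right) + 84\right) 116 = \left(337 + 84\right) 116 = 421 \cdot 116 = 48836$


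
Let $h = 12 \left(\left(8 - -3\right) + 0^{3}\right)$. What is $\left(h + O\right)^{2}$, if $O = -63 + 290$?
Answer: $128881$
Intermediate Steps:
$O = 227$
$h = 132$ ($h = 12 \left(\left(8 + 3\right) + 0\right) = 12 \left(11 + 0\right) = 12 \cdot 11 = 132$)
$\left(h + O\right)^{2} = \left(132 + 227\right)^{2} = 359^{2} = 128881$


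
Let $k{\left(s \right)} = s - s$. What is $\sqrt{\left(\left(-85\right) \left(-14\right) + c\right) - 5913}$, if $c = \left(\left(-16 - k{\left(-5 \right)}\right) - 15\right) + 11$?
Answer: $3 i \sqrt{527} \approx 68.869 i$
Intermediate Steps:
$k{\left(s \right)} = 0$
$c = -20$ ($c = \left(\left(-16 - 0\right) - 15\right) + 11 = \left(\left(-16 + 0\right) - 15\right) + 11 = \left(-16 - 15\right) + 11 = -31 + 11 = -20$)
$\sqrt{\left(\left(-85\right) \left(-14\right) + c\right) - 5913} = \sqrt{\left(\left(-85\right) \left(-14\right) - 20\right) - 5913} = \sqrt{\left(1190 - 20\right) - 5913} = \sqrt{1170 - 5913} = \sqrt{-4743} = 3 i \sqrt{527}$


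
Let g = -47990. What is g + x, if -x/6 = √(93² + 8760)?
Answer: -47990 - 6*√17409 ≈ -48782.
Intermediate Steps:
x = -6*√17409 (x = -6*√(93² + 8760) = -6*√(8649 + 8760) = -6*√17409 ≈ -791.66)
g + x = -47990 - 6*√17409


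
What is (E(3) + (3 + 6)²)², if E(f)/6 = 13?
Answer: 25281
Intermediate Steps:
E(f) = 78 (E(f) = 6*13 = 78)
(E(3) + (3 + 6)²)² = (78 + (3 + 6)²)² = (78 + 9²)² = (78 + 81)² = 159² = 25281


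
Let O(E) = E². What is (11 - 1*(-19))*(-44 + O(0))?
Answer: -1320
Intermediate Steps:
(11 - 1*(-19))*(-44 + O(0)) = (11 - 1*(-19))*(-44 + 0²) = (11 + 19)*(-44 + 0) = 30*(-44) = -1320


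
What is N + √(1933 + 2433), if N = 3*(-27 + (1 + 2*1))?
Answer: -72 + √4366 ≈ -5.9243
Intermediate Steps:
N = -72 (N = 3*(-27 + (1 + 2)) = 3*(-27 + 3) = 3*(-24) = -72)
N + √(1933 + 2433) = -72 + √(1933 + 2433) = -72 + √4366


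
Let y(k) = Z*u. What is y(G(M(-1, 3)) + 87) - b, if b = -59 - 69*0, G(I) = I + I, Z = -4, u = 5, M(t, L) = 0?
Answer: 39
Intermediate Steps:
G(I) = 2*I
b = -59 (b = -59 + 0 = -59)
y(k) = -20 (y(k) = -4*5 = -20)
y(G(M(-1, 3)) + 87) - b = -20 - 1*(-59) = -20 + 59 = 39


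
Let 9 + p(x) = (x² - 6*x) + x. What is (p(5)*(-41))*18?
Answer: 6642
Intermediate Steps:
p(x) = -9 + x² - 5*x (p(x) = -9 + ((x² - 6*x) + x) = -9 + (x² - 5*x) = -9 + x² - 5*x)
(p(5)*(-41))*18 = ((-9 + 5² - 5*5)*(-41))*18 = ((-9 + 25 - 25)*(-41))*18 = -9*(-41)*18 = 369*18 = 6642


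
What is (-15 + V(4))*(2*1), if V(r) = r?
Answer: -22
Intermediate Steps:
(-15 + V(4))*(2*1) = (-15 + 4)*(2*1) = -11*2 = -22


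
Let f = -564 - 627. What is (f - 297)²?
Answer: 2214144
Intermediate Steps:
f = -1191
(f - 297)² = (-1191 - 297)² = (-1488)² = 2214144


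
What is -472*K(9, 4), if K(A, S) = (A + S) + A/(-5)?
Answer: -26432/5 ≈ -5286.4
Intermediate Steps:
K(A, S) = S + 4*A/5 (K(A, S) = (A + S) + A*(-1/5) = (A + S) - A/5 = S + 4*A/5)
-472*K(9, 4) = -472*(4 + (4/5)*9) = -472*(4 + 36/5) = -472*56/5 = -26432/5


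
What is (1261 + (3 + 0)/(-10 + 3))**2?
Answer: 77862976/49 ≈ 1.5890e+6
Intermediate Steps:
(1261 + (3 + 0)/(-10 + 3))**2 = (1261 + 3/(-7))**2 = (1261 - 1/7*3)**2 = (1261 - 3/7)**2 = (8824/7)**2 = 77862976/49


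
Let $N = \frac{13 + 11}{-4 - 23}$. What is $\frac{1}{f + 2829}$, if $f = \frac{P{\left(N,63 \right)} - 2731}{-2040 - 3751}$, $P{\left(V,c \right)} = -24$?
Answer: $\frac{5791}{16385494} \approx 0.00035342$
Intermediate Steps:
$N = - \frac{8}{9}$ ($N = \frac{24}{-27} = 24 \left(- \frac{1}{27}\right) = - \frac{8}{9} \approx -0.88889$)
$f = \frac{2755}{5791}$ ($f = \frac{-24 - 2731}{-2040 - 3751} = - \frac{2755}{-5791} = \left(-2755\right) \left(- \frac{1}{5791}\right) = \frac{2755}{5791} \approx 0.47574$)
$\frac{1}{f + 2829} = \frac{1}{\frac{2755}{5791} + 2829} = \frac{1}{\frac{16385494}{5791}} = \frac{5791}{16385494}$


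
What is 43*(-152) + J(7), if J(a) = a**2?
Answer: -6487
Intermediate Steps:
43*(-152) + J(7) = 43*(-152) + 7**2 = -6536 + 49 = -6487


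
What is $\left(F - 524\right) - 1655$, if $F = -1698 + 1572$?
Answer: $-2305$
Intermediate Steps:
$F = -126$
$\left(F - 524\right) - 1655 = \left(-126 - 524\right) - 1655 = -650 - 1655 = -2305$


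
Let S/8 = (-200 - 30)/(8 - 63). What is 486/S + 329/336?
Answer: 17119/1104 ≈ 15.506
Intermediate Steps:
S = 368/11 (S = 8*((-200 - 30)/(8 - 63)) = 8*(-230/(-55)) = 8*(-230*(-1/55)) = 8*(46/11) = 368/11 ≈ 33.455)
486/S + 329/336 = 486/(368/11) + 329/336 = 486*(11/368) + 329*(1/336) = 2673/184 + 47/48 = 17119/1104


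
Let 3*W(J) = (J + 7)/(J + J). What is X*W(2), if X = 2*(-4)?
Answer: -6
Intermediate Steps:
X = -8
W(J) = (7 + J)/(6*J) (W(J) = ((J + 7)/(J + J))/3 = ((7 + J)/((2*J)))/3 = ((7 + J)*(1/(2*J)))/3 = ((7 + J)/(2*J))/3 = (7 + J)/(6*J))
X*W(2) = -4*(7 + 2)/(3*2) = -4*9/(3*2) = -8*¾ = -6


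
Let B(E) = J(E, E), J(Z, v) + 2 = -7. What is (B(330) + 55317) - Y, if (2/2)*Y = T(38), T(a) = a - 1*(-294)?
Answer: 54976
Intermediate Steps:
J(Z, v) = -9 (J(Z, v) = -2 - 7 = -9)
B(E) = -9
T(a) = 294 + a (T(a) = a + 294 = 294 + a)
Y = 332 (Y = 294 + 38 = 332)
(B(330) + 55317) - Y = (-9 + 55317) - 1*332 = 55308 - 332 = 54976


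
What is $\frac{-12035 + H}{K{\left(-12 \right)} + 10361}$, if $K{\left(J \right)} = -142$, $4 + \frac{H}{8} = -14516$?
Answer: $- \frac{128195}{10219} \approx -12.545$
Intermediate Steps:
$H = -116160$ ($H = -32 + 8 \left(-14516\right) = -32 - 116128 = -116160$)
$\frac{-12035 + H}{K{\left(-12 \right)} + 10361} = \frac{-12035 - 116160}{-142 + 10361} = - \frac{128195}{10219}$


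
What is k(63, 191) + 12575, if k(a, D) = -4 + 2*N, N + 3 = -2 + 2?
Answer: 12565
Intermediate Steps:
N = -3 (N = -3 + (-2 + 2) = -3 + 0 = -3)
k(a, D) = -10 (k(a, D) = -4 + 2*(-3) = -4 - 6 = -10)
k(63, 191) + 12575 = -10 + 12575 = 12565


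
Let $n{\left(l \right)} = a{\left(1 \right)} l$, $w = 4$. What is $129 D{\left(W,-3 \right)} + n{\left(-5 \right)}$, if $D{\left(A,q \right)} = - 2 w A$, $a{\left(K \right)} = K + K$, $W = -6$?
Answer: $6182$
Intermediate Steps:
$a{\left(K \right)} = 2 K$
$D{\left(A,q \right)} = - 8 A$ ($D{\left(A,q \right)} = \left(-2\right) 4 A = - 8 A$)
$n{\left(l \right)} = 2 l$ ($n{\left(l \right)} = 2 \cdot 1 l = 2 l$)
$129 D{\left(W,-3 \right)} + n{\left(-5 \right)} = 129 \left(\left(-8\right) \left(-6\right)\right) + 2 \left(-5\right) = 129 \cdot 48 - 10 = 6192 - 10 = 6182$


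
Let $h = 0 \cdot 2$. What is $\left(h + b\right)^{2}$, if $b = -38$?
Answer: $1444$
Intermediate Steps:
$h = 0$
$\left(h + b\right)^{2} = \left(0 - 38\right)^{2} = \left(-38\right)^{2} = 1444$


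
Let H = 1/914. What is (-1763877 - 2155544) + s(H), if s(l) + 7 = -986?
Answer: -3920414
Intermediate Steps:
H = 1/914 ≈ 0.0010941
s(l) = -993 (s(l) = -7 - 986 = -993)
(-1763877 - 2155544) + s(H) = (-1763877 - 2155544) - 993 = -3919421 - 993 = -3920414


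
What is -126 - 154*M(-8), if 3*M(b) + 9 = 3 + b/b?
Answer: 392/3 ≈ 130.67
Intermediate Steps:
M(b) = -5/3 (M(b) = -3 + (3 + b/b)/3 = -3 + (3 + 1)/3 = -3 + (1/3)*4 = -3 + 4/3 = -5/3)
-126 - 154*M(-8) = -126 - 154*(-5/3) = -126 + 770/3 = 392/3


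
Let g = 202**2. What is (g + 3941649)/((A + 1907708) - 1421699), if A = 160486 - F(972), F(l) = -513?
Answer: 3982453/647008 ≈ 6.1552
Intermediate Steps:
g = 40804
A = 160999 (A = 160486 - 1*(-513) = 160486 + 513 = 160999)
(g + 3941649)/((A + 1907708) - 1421699) = (40804 + 3941649)/((160999 + 1907708) - 1421699) = 3982453/(2068707 - 1421699) = 3982453/647008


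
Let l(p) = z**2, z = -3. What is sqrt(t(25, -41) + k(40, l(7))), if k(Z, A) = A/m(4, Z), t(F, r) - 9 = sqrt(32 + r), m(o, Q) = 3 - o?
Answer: (-1)**(1/4)*sqrt(3) ≈ 1.2247 + 1.2247*I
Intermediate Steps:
l(p) = 9 (l(p) = (-3)**2 = 9)
t(F, r) = 9 + sqrt(32 + r)
k(Z, A) = -A (k(Z, A) = A/(3 - 1*4) = A/(3 - 4) = A/(-1) = A*(-1) = -A)
sqrt(t(25, -41) + k(40, l(7))) = sqrt((9 + sqrt(32 - 41)) - 1*9) = sqrt((9 + sqrt(-9)) - 9) = sqrt((9 + 3*I) - 9) = sqrt(3*I) = sqrt(3)*sqrt(I)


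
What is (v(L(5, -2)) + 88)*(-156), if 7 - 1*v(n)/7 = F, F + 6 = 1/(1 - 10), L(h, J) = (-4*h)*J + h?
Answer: -84136/3 ≈ -28045.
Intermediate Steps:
L(h, J) = h - 4*J*h (L(h, J) = -4*J*h + h = h - 4*J*h)
F = -55/9 (F = -6 + 1/(1 - 10) = -6 + 1/(-9) = -6 - ⅑ = -55/9 ≈ -6.1111)
v(n) = 826/9 (v(n) = 49 - 7*(-55/9) = 49 + 385/9 = 826/9)
(v(L(5, -2)) + 88)*(-156) = (826/9 + 88)*(-156) = (1618/9)*(-156) = -84136/3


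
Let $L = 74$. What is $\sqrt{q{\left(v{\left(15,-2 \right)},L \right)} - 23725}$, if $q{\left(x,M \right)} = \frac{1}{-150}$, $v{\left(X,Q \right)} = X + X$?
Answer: $\frac{i \sqrt{21352506}}{30} \approx 154.03 i$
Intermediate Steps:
$v{\left(X,Q \right)} = 2 X$
$q{\left(x,M \right)} = - \frac{1}{150}$
$\sqrt{q{\left(v{\left(15,-2 \right)},L \right)} - 23725} = \sqrt{- \frac{1}{150} - 23725} = \sqrt{- \frac{3558751}{150}} = \frac{i \sqrt{21352506}}{30}$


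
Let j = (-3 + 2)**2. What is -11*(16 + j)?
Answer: -187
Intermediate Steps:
j = 1 (j = (-1)**2 = 1)
-11*(16 + j) = -11*(16 + 1) = -11*17 = -187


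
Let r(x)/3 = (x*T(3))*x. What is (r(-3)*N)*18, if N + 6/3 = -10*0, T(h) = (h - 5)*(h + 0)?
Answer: 5832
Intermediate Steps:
T(h) = h*(-5 + h) (T(h) = (-5 + h)*h = h*(-5 + h))
r(x) = -18*x**2 (r(x) = 3*((x*(3*(-5 + 3)))*x) = 3*((x*(3*(-2)))*x) = 3*((x*(-6))*x) = 3*((-6*x)*x) = 3*(-6*x**2) = -18*x**2)
N = -2 (N = -2 - 10*0 = -2 + 0 = -2)
(r(-3)*N)*18 = (-18*(-3)**2*(-2))*18 = (-18*9*(-2))*18 = -162*(-2)*18 = 324*18 = 5832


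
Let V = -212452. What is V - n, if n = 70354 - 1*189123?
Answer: -93683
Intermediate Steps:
n = -118769 (n = 70354 - 189123 = -118769)
V - n = -212452 - 1*(-118769) = -212452 + 118769 = -93683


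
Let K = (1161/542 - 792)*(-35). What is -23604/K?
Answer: -609208/713505 ≈ -0.85382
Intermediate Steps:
K = 14983605/542 (K = (1161*(1/542) - 792)*(-35) = (1161/542 - 792)*(-35) = -428103/542*(-35) = 14983605/542 ≈ 27645.)
-23604/K = -23604/14983605/542 = -23604*542/14983605 = -609208/713505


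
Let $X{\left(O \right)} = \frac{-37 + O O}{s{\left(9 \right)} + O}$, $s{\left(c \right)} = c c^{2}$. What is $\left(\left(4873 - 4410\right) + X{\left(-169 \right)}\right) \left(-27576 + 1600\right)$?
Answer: $- \frac{467249794}{35} \approx -1.335 \cdot 10^{7}$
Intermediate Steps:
$s{\left(c \right)} = c^{3}$
$X{\left(O \right)} = \frac{-37 + O^{2}}{729 + O}$ ($X{\left(O \right)} = \frac{-37 + O O}{9^{3} + O} = \frac{-37 + O^{2}}{729 + O}$)
$\left(\left(4873 - 4410\right) + X{\left(-169 \right)}\right) \left(-27576 + 1600\right) = \left(\left(4873 - 4410\right) + \frac{-37 + \left(-169\right)^{2}}{729 - 169}\right) \left(-27576 + 1600\right) = \left(463 + \frac{-37 + 28561}{560}\right) \left(-25976\right) = \left(463 + \frac{1}{560} \cdot 28524\right) \left(-25976\right) = \left(463 + \frac{7131}{140}\right) \left(-25976\right) = \frac{71951}{140} \left(-25976\right) = - \frac{467249794}{35}$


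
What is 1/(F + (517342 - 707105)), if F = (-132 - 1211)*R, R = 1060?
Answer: -1/1613343 ≈ -6.1983e-7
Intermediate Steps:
F = -1423580 (F = (-132 - 1211)*1060 = -1343*1060 = -1423580)
1/(F + (517342 - 707105)) = 1/(-1423580 + (517342 - 707105)) = 1/(-1423580 - 189763) = 1/(-1613343) = -1/1613343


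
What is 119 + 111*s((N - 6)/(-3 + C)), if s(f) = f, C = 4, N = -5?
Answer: -1102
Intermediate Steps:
119 + 111*s((N - 6)/(-3 + C)) = 119 + 111*((-5 - 6)/(-3 + 4)) = 119 + 111*(-11/1) = 119 + 111*(-11*1) = 119 + 111*(-11) = 119 - 1221 = -1102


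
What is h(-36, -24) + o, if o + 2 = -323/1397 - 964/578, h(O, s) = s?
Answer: -11263759/403733 ≈ -27.899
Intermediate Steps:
o = -1574167/403733 (o = -2 + (-323/1397 - 964/578) = -2 + (-323*1/1397 - 964*1/578) = -2 + (-323/1397 - 482/289) = -2 - 766701/403733 = -1574167/403733 ≈ -3.8990)
h(-36, -24) + o = -24 - 1574167/403733 = -11263759/403733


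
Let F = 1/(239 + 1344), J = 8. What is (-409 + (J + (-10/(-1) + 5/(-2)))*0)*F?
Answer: -409/1583 ≈ -0.25837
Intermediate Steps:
F = 1/1583 ≈ 0.00063171
(-409 + (J + (-10/(-1) + 5/(-2)))*0)*F = (-409 + (8 + (-10/(-1) + 5/(-2)))*0)*(1/1583) = (-409 + (8 + (-10*(-1) + 5*(-½)))*0)*(1/1583) = (-409 + (8 + (10 - 5/2))*0)*(1/1583) = (-409 + (8 + 15/2)*0)*(1/1583) = (-409 + (31/2)*0)*(1/1583) = (-409 + 0)*(1/1583) = -409*1/1583 = -409/1583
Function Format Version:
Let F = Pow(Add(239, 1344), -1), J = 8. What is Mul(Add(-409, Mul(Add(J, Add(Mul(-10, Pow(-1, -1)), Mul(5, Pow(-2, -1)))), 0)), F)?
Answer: Rational(-409, 1583) ≈ -0.25837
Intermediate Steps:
F = Rational(1, 1583) (F = Pow(1583, -1) = Rational(1, 1583) ≈ 0.00063171)
Mul(Add(-409, Mul(Add(J, Add(Mul(-10, Pow(-1, -1)), Mul(5, Pow(-2, -1)))), 0)), F) = Mul(Add(-409, Mul(Add(8, Add(Mul(-10, Pow(-1, -1)), Mul(5, Pow(-2, -1)))), 0)), Rational(1, 1583)) = Mul(Add(-409, Mul(Add(8, Add(Mul(-10, -1), Mul(5, Rational(-1, 2)))), 0)), Rational(1, 1583)) = Mul(Add(-409, Mul(Add(8, Add(10, Rational(-5, 2))), 0)), Rational(1, 1583)) = Mul(Add(-409, Mul(Add(8, Rational(15, 2)), 0)), Rational(1, 1583)) = Mul(Add(-409, Mul(Rational(31, 2), 0)), Rational(1, 1583)) = Mul(Add(-409, 0), Rational(1, 1583)) = Mul(-409, Rational(1, 1583)) = Rational(-409, 1583)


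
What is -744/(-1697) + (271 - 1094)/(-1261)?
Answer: 2334815/2139917 ≈ 1.0911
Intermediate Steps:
-744/(-1697) + (271 - 1094)/(-1261) = -744*(-1/1697) - 823*(-1/1261) = 744/1697 + 823/1261 = 2334815/2139917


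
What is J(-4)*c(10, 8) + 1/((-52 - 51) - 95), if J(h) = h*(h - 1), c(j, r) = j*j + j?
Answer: 435599/198 ≈ 2200.0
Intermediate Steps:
c(j, r) = j + j**2 (c(j, r) = j**2 + j = j + j**2)
J(h) = h*(-1 + h)
J(-4)*c(10, 8) + 1/((-52 - 51) - 95) = (-4*(-1 - 4))*(10*(1 + 10)) + 1/((-52 - 51) - 95) = (-4*(-5))*(10*11) + 1/(-103 - 95) = 20*110 + 1/(-198) = 2200 - 1/198 = 435599/198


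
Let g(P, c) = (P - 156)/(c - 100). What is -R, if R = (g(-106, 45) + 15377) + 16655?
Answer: -1762022/55 ≈ -32037.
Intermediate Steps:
g(P, c) = (-156 + P)/(-100 + c)
R = 1762022/55 (R = ((-156 - 106)/(-100 + 45) + 15377) + 16655 = (-262/(-55) + 15377) + 16655 = (-1/55*(-262) + 15377) + 16655 = (262/55 + 15377) + 16655 = 845997/55 + 16655 = 1762022/55 ≈ 32037.)
-R = -1*1762022/55 = -1762022/55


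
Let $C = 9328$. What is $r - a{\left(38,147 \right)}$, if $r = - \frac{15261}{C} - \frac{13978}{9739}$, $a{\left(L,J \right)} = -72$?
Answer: $\frac{6261854561}{90845392} \approx 68.929$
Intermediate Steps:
$r = - \frac{279013663}{90845392}$ ($r = - \frac{15261}{9328} - \frac{13978}{9739} = - \frac{279013663}{90845392} \approx -3.0713$)
$r - a{\left(38,147 \right)} = - \frac{279013663}{90845392} - -72 = - \frac{279013663}{90845392} + 72 = \frac{6261854561}{90845392}$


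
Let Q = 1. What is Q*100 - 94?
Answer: 6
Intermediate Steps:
Q*100 - 94 = 1*100 - 94 = 100 - 94 = 6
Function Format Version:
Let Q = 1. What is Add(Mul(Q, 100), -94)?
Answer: 6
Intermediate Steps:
Add(Mul(Q, 100), -94) = Add(Mul(1, 100), -94) = Add(100, -94) = 6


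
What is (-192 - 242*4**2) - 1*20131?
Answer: -24195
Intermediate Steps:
(-192 - 242*4**2) - 1*20131 = (-192 - 242*16) - 20131 = (-192 - 3872) - 20131 = -4064 - 20131 = -24195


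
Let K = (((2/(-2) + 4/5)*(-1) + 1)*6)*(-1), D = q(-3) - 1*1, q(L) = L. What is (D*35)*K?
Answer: 1008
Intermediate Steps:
D = -4 (D = -3 - 1*1 = -3 - 1 = -4)
K = -36/5 (K = (((2*(-½) + 4*(⅕))*(-1) + 1)*6)*(-1) = (((-1 + ⅘)*(-1) + 1)*6)*(-1) = ((-⅕*(-1) + 1)*6)*(-1) = ((⅕ + 1)*6)*(-1) = ((6/5)*6)*(-1) = (36/5)*(-1) = -36/5 ≈ -7.2000)
(D*35)*K = -4*35*(-36/5) = -140*(-36/5) = 1008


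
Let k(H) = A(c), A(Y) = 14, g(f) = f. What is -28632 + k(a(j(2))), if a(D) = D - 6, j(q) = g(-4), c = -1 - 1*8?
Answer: -28618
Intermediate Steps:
c = -9 (c = -1 - 8 = -9)
j(q) = -4
a(D) = -6 + D
k(H) = 14
-28632 + k(a(j(2))) = -28632 + 14 = -28618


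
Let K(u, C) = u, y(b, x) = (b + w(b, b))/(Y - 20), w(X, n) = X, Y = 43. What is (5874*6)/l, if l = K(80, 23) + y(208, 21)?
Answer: 67551/188 ≈ 359.31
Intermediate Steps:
y(b, x) = 2*b/23 (y(b, x) = (b + b)/(43 - 20) = (2*b)/23 = (2*b)*(1/23) = 2*b/23)
l = 2256/23 (l = 80 + (2/23)*208 = 80 + 416/23 = 2256/23 ≈ 98.087)
(5874*6)/l = (5874*6)/(2256/23) = 35244*(23/2256) = 67551/188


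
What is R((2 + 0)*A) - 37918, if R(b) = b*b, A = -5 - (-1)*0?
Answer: -37818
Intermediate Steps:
A = -5 (A = -5 - 1*0 = -5 + 0 = -5)
R(b) = b²
R((2 + 0)*A) - 37918 = ((2 + 0)*(-5))² - 37918 = (2*(-5))² - 37918 = (-10)² - 37918 = 100 - 37918 = -37818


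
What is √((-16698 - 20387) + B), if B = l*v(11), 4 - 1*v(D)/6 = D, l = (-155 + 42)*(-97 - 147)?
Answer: I*√1195109 ≈ 1093.2*I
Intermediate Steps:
l = 27572 (l = -113*(-244) = 27572)
v(D) = 24 - 6*D
B = -1158024 (B = 27572*(24 - 6*11) = 27572*(24 - 66) = 27572*(-42) = -1158024)
√((-16698 - 20387) + B) = √((-16698 - 20387) - 1158024) = √(-37085 - 1158024) = √(-1195109) = I*√1195109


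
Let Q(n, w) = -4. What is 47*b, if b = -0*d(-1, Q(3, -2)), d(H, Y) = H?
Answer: 0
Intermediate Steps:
b = 0 (b = -0*(-1) = -2*0 = 0)
47*b = 47*0 = 0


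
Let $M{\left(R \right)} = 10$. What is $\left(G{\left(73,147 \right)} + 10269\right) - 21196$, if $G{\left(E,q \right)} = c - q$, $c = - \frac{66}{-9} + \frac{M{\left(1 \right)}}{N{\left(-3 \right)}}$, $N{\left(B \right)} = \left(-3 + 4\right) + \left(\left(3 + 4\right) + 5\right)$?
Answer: $- \frac{431570}{39} \approx -11066.0$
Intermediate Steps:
$N{\left(B \right)} = 13$ ($N{\left(B \right)} = 1 + \left(7 + 5\right) = 1 + 12 = 13$)
$c = \frac{316}{39}$ ($c = - \frac{66}{-9} + \frac{10}{13} = \left(-66\right) \left(- \frac{1}{9}\right) + 10 \cdot \frac{1}{13} = \frac{22}{3} + \frac{10}{13} = \frac{316}{39} \approx 8.1026$)
$G{\left(E,q \right)} = \frac{316}{39} - q$
$\left(G{\left(73,147 \right)} + 10269\right) - 21196 = \left(\left(\frac{316}{39} - 147\right) + 10269\right) - 21196 = \left(- \frac{5417}{39} + 10269\right) - 21196 = \frac{395074}{39} - 21196 = - \frac{431570}{39}$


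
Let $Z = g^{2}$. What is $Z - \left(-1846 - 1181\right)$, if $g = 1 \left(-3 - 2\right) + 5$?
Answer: $3027$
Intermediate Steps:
$g = 0$ ($g = 1 \left(-3 - 2\right) + 5 = 1 \left(-5\right) + 5 = -5 + 5 = 0$)
$Z = 0$ ($Z = 0^{2} = 0$)
$Z - \left(-1846 - 1181\right) = 0 - \left(-1846 - 1181\right) = 0 - -3027 = 0 + 3027 = 3027$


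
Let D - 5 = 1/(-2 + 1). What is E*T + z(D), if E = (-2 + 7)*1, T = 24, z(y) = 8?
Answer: 128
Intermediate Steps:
D = 4 (D = 5 + 1/(-2 + 1) = 5 + 1/(-1) = 5 - 1 = 4)
E = 5 (E = 5*1 = 5)
E*T + z(D) = 5*24 + 8 = 120 + 8 = 128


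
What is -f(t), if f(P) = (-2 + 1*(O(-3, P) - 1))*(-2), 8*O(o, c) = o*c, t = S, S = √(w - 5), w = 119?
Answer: -6 - 3*√114/4 ≈ -14.008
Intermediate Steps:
S = √114 (S = √(119 - 5) = √114 ≈ 10.677)
t = √114 ≈ 10.677
O(o, c) = c*o/8 (O(o, c) = (o*c)/8 = (c*o)/8 = c*o/8)
f(P) = 6 + 3*P/4 (f(P) = (-2 + 1*((⅛)*P*(-3) - 1))*(-2) = (-2 + 1*(-3*P/8 - 1))*(-2) = (-2 + 1*(-1 - 3*P/8))*(-2) = (-2 + (-1 - 3*P/8))*(-2) = (-3 - 3*P/8)*(-2) = 6 + 3*P/4)
-f(t) = -(6 + 3*√114/4) = -6 - 3*√114/4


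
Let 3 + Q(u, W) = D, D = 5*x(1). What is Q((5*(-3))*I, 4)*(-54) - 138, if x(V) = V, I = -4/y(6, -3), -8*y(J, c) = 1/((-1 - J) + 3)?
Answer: -246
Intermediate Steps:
y(J, c) = -1/(8*(2 - J)) (y(J, c) = -1/(8*((-1 - J) + 3)) = -1/(8*(2 - J)))
I = -128 (I = -4/(1/(8*(-2 + 6))) = -4/((⅛)/4) = -4/((⅛)*(¼)) = -4/1/32 = -4*32 = -128)
D = 5 (D = 5*1 = 5)
Q(u, W) = 2 (Q(u, W) = -3 + 5 = 2)
Q((5*(-3))*I, 4)*(-54) - 138 = 2*(-54) - 138 = -108 - 138 = -246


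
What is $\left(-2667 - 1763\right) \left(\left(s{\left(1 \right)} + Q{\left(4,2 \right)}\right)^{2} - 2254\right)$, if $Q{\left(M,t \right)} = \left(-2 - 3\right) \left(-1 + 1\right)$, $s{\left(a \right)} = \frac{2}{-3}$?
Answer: $\frac{89849260}{9} \approx 9.9832 \cdot 10^{6}$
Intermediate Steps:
$s{\left(a \right)} = - \frac{2}{3}$ ($s{\left(a \right)} = 2 \left(- \frac{1}{3}\right) = - \frac{2}{3}$)
$Q{\left(M,t \right)} = 0$ ($Q{\left(M,t \right)} = \left(-2 - 3\right) 0 = \left(-5\right) 0 = 0$)
$\left(-2667 - 1763\right) \left(\left(s{\left(1 \right)} + Q{\left(4,2 \right)}\right)^{2} - 2254\right) = \left(-2667 - 1763\right) \left(\left(- \frac{2}{3} + 0\right)^{2} - 2254\right) = - 4430 \left(\left(- \frac{2}{3}\right)^{2} - 2254\right) = - 4430 \left(\frac{4}{9} - 2254\right) = \left(-4430\right) \left(- \frac{20282}{9}\right) = \frac{89849260}{9}$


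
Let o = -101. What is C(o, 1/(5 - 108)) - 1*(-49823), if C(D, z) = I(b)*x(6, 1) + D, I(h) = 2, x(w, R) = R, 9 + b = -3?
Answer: 49724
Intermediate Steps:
b = -12 (b = -9 - 3 = -12)
C(D, z) = 2 + D (C(D, z) = 2*1 + D = 2 + D)
C(o, 1/(5 - 108)) - 1*(-49823) = (2 - 101) - 1*(-49823) = -99 + 49823 = 49724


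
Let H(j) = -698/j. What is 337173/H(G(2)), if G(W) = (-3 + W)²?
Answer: -337173/698 ≈ -483.06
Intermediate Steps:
337173/H(G(2)) = 337173/((-698/(-3 + 2)²)) = 337173/((-698/((-1)²))) = 337173/((-698/1)) = 337173/((-698*1)) = 337173/(-698) = 337173*(-1/698) = -337173/698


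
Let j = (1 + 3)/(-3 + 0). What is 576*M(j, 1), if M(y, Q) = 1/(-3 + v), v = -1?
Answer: -144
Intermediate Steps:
j = -4/3 (j = 4/(-3) = 4*(-1/3) = -4/3 ≈ -1.3333)
M(y, Q) = -1/4 (M(y, Q) = 1/(-3 - 1) = 1/(-4) = -1/4)
576*M(j, 1) = 576*(-1/4) = -144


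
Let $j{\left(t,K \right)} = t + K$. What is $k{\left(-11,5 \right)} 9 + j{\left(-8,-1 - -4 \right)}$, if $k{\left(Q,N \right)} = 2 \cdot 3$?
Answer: $49$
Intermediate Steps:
$j{\left(t,K \right)} = K + t$
$k{\left(Q,N \right)} = 6$
$k{\left(-11,5 \right)} 9 + j{\left(-8,-1 - -4 \right)} = 6 \cdot 9 - 5 = 54 + \left(\left(-1 + 4\right) - 8\right) = 54 + \left(3 - 8\right) = 54 - 5 = 49$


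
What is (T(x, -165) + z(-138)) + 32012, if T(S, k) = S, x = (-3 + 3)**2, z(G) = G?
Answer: 31874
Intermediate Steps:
x = 0 (x = 0**2 = 0)
(T(x, -165) + z(-138)) + 32012 = (0 - 138) + 32012 = -138 + 32012 = 31874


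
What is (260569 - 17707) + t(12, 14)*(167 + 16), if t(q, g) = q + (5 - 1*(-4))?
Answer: 246705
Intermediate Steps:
t(q, g) = 9 + q (t(q, g) = q + (5 + 4) = q + 9 = 9 + q)
(260569 - 17707) + t(12, 14)*(167 + 16) = (260569 - 17707) + (9 + 12)*(167 + 16) = 242862 + 21*183 = 242862 + 3843 = 246705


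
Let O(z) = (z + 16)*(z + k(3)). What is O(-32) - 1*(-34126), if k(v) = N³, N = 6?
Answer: 31182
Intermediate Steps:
k(v) = 216 (k(v) = 6³ = 216)
O(z) = (16 + z)*(216 + z) (O(z) = (z + 16)*(z + 216) = (16 + z)*(216 + z))
O(-32) - 1*(-34126) = (3456 + (-32)² + 232*(-32)) - 1*(-34126) = (3456 + 1024 - 7424) + 34126 = -2944 + 34126 = 31182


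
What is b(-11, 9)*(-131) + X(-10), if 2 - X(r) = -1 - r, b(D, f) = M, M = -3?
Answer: 386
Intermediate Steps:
b(D, f) = -3
X(r) = 3 + r (X(r) = 2 - (-1 - r) = 2 + (1 + r) = 3 + r)
b(-11, 9)*(-131) + X(-10) = -3*(-131) + (3 - 10) = 393 - 7 = 386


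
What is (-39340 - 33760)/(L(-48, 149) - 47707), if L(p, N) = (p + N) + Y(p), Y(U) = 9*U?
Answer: 36550/24019 ≈ 1.5217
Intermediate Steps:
L(p, N) = N + 10*p (L(p, N) = (p + N) + 9*p = (N + p) + 9*p = N + 10*p)
(-39340 - 33760)/(L(-48, 149) - 47707) = (-39340 - 33760)/((149 + 10*(-48)) - 47707) = -73100/((149 - 480) - 47707) = -73100/(-331 - 47707) = -73100/(-48038) = -73100*(-1/48038) = 36550/24019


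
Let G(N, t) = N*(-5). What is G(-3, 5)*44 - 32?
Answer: 628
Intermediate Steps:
G(N, t) = -5*N
G(-3, 5)*44 - 32 = -5*(-3)*44 - 32 = 15*44 - 32 = 660 - 32 = 628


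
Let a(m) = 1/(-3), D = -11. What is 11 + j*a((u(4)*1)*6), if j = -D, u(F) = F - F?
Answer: 22/3 ≈ 7.3333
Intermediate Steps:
u(F) = 0
j = 11 (j = -1*(-11) = 11)
a(m) = -⅓
11 + j*a((u(4)*1)*6) = 11 + 11*(-⅓) = 11 - 11/3 = 22/3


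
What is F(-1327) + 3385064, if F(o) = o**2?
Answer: 5145993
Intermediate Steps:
F(-1327) + 3385064 = (-1327)**2 + 3385064 = 1760929 + 3385064 = 5145993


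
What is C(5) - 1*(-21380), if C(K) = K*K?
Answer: 21405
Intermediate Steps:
C(K) = K²
C(5) - 1*(-21380) = 5² - 1*(-21380) = 25 + 21380 = 21405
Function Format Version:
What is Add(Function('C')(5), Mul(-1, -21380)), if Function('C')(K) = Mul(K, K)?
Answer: 21405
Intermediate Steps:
Function('C')(K) = Pow(K, 2)
Add(Function('C')(5), Mul(-1, -21380)) = Add(Pow(5, 2), Mul(-1, -21380)) = Add(25, 21380) = 21405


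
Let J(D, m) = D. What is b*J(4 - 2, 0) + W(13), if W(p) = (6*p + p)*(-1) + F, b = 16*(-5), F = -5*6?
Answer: -281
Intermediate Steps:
F = -30
b = -80
W(p) = -30 - 7*p (W(p) = (6*p + p)*(-1) - 30 = (7*p)*(-1) - 30 = -7*p - 30 = -30 - 7*p)
b*J(4 - 2, 0) + W(13) = -80*(4 - 2) + (-30 - 7*13) = -80*2 + (-30 - 91) = -160 - 121 = -281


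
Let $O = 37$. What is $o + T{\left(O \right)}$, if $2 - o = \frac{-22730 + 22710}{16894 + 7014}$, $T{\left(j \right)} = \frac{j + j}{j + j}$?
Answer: $\frac{17936}{5977} \approx 3.0008$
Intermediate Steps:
$T{\left(j \right)} = 1$ ($T{\left(j \right)} = \frac{2 j}{2 j} = 2 j \frac{1}{2 j} = 1$)
$o = \frac{11959}{5977}$ ($o = 2 - \frac{-22730 + 22710}{16894 + 7014} = 2 - - \frac{20}{23908} = 2 - \left(-20\right) \frac{1}{23908} = 2 - - \frac{5}{5977} = 2 + \frac{5}{5977} = \frac{11959}{5977} \approx 2.0008$)
$o + T{\left(O \right)} = \frac{11959}{5977} + 1 = \frac{17936}{5977}$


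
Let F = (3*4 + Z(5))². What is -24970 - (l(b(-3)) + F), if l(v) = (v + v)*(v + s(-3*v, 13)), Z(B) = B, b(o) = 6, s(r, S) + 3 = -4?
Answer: -25247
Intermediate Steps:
s(r, S) = -7 (s(r, S) = -3 - 4 = -7)
l(v) = 2*v*(-7 + v) (l(v) = (v + v)*(v - 7) = (2*v)*(-7 + v) = 2*v*(-7 + v))
F = 289 (F = (3*4 + 5)² = (12 + 5)² = 17² = 289)
-24970 - (l(b(-3)) + F) = -24970 - (2*6*(-7 + 6) + 289) = -24970 - (2*6*(-1) + 289) = -24970 - (-12 + 289) = -24970 - 1*277 = -24970 - 277 = -25247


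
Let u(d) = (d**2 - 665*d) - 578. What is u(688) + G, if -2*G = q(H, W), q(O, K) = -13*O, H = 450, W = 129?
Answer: 18171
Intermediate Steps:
u(d) = -578 + d**2 - 665*d
G = 2925 (G = -(-13)*450/2 = -1/2*(-5850) = 2925)
u(688) + G = (-578 + 688**2 - 665*688) + 2925 = (-578 + 473344 - 457520) + 2925 = 15246 + 2925 = 18171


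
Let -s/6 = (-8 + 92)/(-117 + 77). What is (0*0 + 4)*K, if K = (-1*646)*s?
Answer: -162792/5 ≈ -32558.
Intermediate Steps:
s = 63/5 (s = -6*(-8 + 92)/(-117 + 77) = -504/(-40) = -504*(-1)/40 = -6*(-21/10) = 63/5 ≈ 12.600)
K = -40698/5 (K = -1*646*(63/5) = -646*63/5 = -40698/5 ≈ -8139.6)
(0*0 + 4)*K = (0*0 + 4)*(-40698/5) = (0 + 4)*(-40698/5) = 4*(-40698/5) = -162792/5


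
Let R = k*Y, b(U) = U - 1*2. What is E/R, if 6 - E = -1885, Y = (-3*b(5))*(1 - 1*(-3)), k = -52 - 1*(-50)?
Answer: 1891/72 ≈ 26.264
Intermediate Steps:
b(U) = -2 + U (b(U) = U - 2 = -2 + U)
k = -2 (k = -52 + 50 = -2)
Y = -36 (Y = (-3*(-2 + 5))*(1 - 1*(-3)) = (-3*3)*(1 + 3) = -9*4 = -36)
E = 1891 (E = 6 - 1*(-1885) = 6 + 1885 = 1891)
R = 72 (R = -2*(-36) = 72)
E/R = 1891/72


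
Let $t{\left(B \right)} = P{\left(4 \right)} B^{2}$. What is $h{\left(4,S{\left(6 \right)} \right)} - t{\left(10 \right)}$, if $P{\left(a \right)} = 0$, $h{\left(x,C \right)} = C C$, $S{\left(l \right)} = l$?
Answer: $36$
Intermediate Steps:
$h{\left(x,C \right)} = C^{2}$
$t{\left(B \right)} = 0$ ($t{\left(B \right)} = 0 B^{2} = 0$)
$h{\left(4,S{\left(6 \right)} \right)} - t{\left(10 \right)} = 6^{2} - 0 = 36 + 0 = 36$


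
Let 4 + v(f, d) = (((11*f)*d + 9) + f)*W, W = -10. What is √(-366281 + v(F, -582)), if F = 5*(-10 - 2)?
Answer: 5*I*√168279 ≈ 2051.1*I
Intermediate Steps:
F = -60 (F = 5*(-12) = -60)
v(f, d) = -94 - 10*f - 110*d*f (v(f, d) = -4 + (((11*f)*d + 9) + f)*(-10) = -4 + ((11*d*f + 9) + f)*(-10) = -4 + ((9 + 11*d*f) + f)*(-10) = -4 + (9 + f + 11*d*f)*(-10) = -4 + (-90 - 10*f - 110*d*f) = -94 - 10*f - 110*d*f)
√(-366281 + v(F, -582)) = √(-366281 + (-94 - 10*(-60) - 110*(-582)*(-60))) = √(-366281 + (-94 + 600 - 3841200)) = √(-366281 - 3840694) = √(-4206975) = 5*I*√168279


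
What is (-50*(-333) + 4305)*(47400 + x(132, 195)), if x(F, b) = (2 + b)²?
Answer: 1806509595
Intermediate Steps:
(-50*(-333) + 4305)*(47400 + x(132, 195)) = (-50*(-333) + 4305)*(47400 + (2 + 195)²) = (16650 + 4305)*(47400 + 197²) = 20955*(47400 + 38809) = 20955*86209 = 1806509595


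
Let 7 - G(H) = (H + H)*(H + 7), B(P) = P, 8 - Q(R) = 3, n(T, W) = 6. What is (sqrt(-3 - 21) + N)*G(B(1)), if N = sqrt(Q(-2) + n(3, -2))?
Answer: -9*sqrt(11) - 18*I*sqrt(6) ≈ -29.85 - 44.091*I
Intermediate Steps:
Q(R) = 5 (Q(R) = 8 - 1*3 = 8 - 3 = 5)
N = sqrt(11) (N = sqrt(5 + 6) = sqrt(11) ≈ 3.3166)
G(H) = 7 - 2*H*(7 + H) (G(H) = 7 - (H + H)*(H + 7) = 7 - 2*H*(7 + H))
(sqrt(-3 - 21) + N)*G(B(1)) = (sqrt(-3 - 21) + sqrt(11))*(7 - 14*1 - 2*1**2) = (sqrt(-24) + sqrt(11))*(7 - 14 - 2*1) = (2*I*sqrt(6) + sqrt(11))*(7 - 14 - 2) = (sqrt(11) + 2*I*sqrt(6))*(-9) = -9*sqrt(11) - 18*I*sqrt(6)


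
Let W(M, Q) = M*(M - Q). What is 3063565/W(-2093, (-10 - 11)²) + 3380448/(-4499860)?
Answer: -1035784999919/5966434121830 ≈ -0.17360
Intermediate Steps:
3063565/W(-2093, (-10 - 11)²) + 3380448/(-4499860) = 3063565/((-2093*(-2093 - (-10 - 11)²))) + 3380448/(-4499860) = 3063565/((-2093*(-2093 - 1*(-21)²))) + 3380448*(-1/4499860) = 3063565/((-2093*(-2093 - 1*441))) - 845112/1124965 = 3063565/((-2093*(-2093 - 441))) - 845112/1124965 = 3063565/((-2093*(-2534))) - 845112/1124965 = 3063565/5303662 - 845112/1124965 = -1035784999919/5966434121830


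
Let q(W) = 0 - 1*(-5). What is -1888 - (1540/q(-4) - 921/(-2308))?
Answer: -5069289/2308 ≈ -2196.4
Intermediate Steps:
q(W) = 5 (q(W) = 0 + 5 = 5)
-1888 - (1540/q(-4) - 921/(-2308)) = -1888 - (1540/5 - 921/(-2308)) = -1888 - (1540*(⅕) - 921*(-1/2308)) = -1888 - (308 + 921/2308) = -1888 - 1*711785/2308 = -1888 - 711785/2308 = -5069289/2308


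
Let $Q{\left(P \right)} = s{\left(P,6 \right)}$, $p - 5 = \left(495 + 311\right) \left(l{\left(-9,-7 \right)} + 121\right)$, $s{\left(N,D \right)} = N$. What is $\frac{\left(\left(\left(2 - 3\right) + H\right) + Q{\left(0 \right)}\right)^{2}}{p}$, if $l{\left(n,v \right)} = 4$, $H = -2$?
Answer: $\frac{1}{11195} \approx 8.9326 \cdot 10^{-5}$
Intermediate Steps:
$p = 100755$ ($p = 5 + \left(495 + 311\right) \left(4 + 121\right) = 5 + 806 \cdot 125 = 5 + 100750 = 100755$)
$Q{\left(P \right)} = P$
$\frac{\left(\left(\left(2 - 3\right) + H\right) + Q{\left(0 \right)}\right)^{2}}{p} = \frac{\left(\left(\left(2 - 3\right) - 2\right) + 0\right)^{2}}{100755} = \left(\left(-1 - 2\right) + 0\right)^{2} \cdot \frac{1}{100755} = \left(-3 + 0\right)^{2} \cdot \frac{1}{100755} = \left(-3\right)^{2} \cdot \frac{1}{100755} = 9 \cdot \frac{1}{100755} = \frac{1}{11195}$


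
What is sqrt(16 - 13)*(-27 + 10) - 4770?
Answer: -4770 - 17*sqrt(3) ≈ -4799.4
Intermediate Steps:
sqrt(16 - 13)*(-27 + 10) - 4770 = sqrt(3)*(-17) - 4770 = -17*sqrt(3) - 4770 = -4770 - 17*sqrt(3)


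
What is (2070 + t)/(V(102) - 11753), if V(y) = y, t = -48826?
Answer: 46756/11651 ≈ 4.0130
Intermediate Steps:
(2070 + t)/(V(102) - 11753) = (2070 - 48826)/(102 - 11753) = -46756/(-11651) = -46756*(-1/11651) = 46756/11651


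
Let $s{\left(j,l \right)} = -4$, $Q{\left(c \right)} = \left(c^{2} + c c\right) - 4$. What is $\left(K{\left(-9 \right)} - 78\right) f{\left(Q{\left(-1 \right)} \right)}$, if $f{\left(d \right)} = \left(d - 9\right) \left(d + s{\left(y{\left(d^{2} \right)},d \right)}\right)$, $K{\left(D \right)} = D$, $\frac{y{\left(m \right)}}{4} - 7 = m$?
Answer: $-5742$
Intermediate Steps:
$Q{\left(c \right)} = -4 + 2 c^{2}$ ($Q{\left(c \right)} = \left(c^{2} + c^{2}\right) - 4 = 2 c^{2} - 4 = -4 + 2 c^{2}$)
$y{\left(m \right)} = 28 + 4 m$
$f{\left(d \right)} = \left(-9 + d\right) \left(-4 + d\right)$ ($f{\left(d \right)} = \left(d - 9\right) \left(d - 4\right) = \left(-9 + d\right) \left(-4 + d\right)$)
$\left(K{\left(-9 \right)} - 78\right) f{\left(Q{\left(-1 \right)} \right)} = \left(-9 - 78\right) \left(36 + \left(-4 + 2 \left(-1\right)^{2}\right)^{2} - 13 \left(-4 + 2 \left(-1\right)^{2}\right)\right) = - 87 \left(36 + \left(-4 + 2 \cdot 1\right)^{2} - 13 \left(-4 + 2 \cdot 1\right)\right) = - 87 \left(36 + \left(-4 + 2\right)^{2} - 13 \left(-4 + 2\right)\right) = - 87 \left(36 + \left(-2\right)^{2} - -26\right) = - 87 \left(36 + 4 + 26\right) = \left(-87\right) 66 = -5742$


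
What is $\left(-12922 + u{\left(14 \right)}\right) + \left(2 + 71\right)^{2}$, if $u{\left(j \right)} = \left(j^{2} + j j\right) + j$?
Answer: $-7187$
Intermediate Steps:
$u{\left(j \right)} = j + 2 j^{2}$ ($u{\left(j \right)} = \left(j^{2} + j^{2}\right) + j = 2 j^{2} + j = j + 2 j^{2}$)
$\left(-12922 + u{\left(14 \right)}\right) + \left(2 + 71\right)^{2} = \left(-12922 + 14 \left(1 + 2 \cdot 14\right)\right) + \left(2 + 71\right)^{2} = \left(-12922 + 14 \left(1 + 28\right)\right) + 73^{2} = \left(-12922 + 14 \cdot 29\right) + 5329 = \left(-12922 + 406\right) + 5329 = -12516 + 5329 = -7187$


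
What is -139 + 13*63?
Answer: 680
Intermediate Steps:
-139 + 13*63 = -139 + 819 = 680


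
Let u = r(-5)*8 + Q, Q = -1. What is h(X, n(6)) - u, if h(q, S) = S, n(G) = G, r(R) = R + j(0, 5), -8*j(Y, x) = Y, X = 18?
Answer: 47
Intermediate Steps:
j(Y, x) = -Y/8
r(R) = R (r(R) = R - ⅛*0 = R + 0 = R)
u = -41 (u = -5*8 - 1 = -40 - 1 = -41)
h(X, n(6)) - u = 6 - 1*(-41) = 6 + 41 = 47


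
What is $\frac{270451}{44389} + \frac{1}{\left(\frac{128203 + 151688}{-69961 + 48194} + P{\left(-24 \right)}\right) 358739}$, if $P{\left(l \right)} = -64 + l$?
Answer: $\frac{212999346514478480}{34959486322182277} \approx 6.0928$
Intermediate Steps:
$\frac{270451}{44389} + \frac{1}{\left(\frac{128203 + 151688}{-69961 + 48194} + P{\left(-24 \right)}\right) 358739} = \frac{270451}{44389} + \frac{1}{\left(\frac{128203 + 151688}{-69961 + 48194} - 88\right) 358739} = 270451 \cdot \frac{1}{44389} + \frac{1}{\frac{279891}{-21767} - 88} \cdot \frac{1}{358739} = \frac{270451}{44389} + \frac{1}{279891 \left(- \frac{1}{21767}\right) - 88} \cdot \frac{1}{358739} = \frac{270451}{44389} + \frac{1}{- \frac{279891}{21767} - 88} \cdot \frac{1}{358739} = \frac{270451}{44389} + \frac{1}{- \frac{2195387}{21767}} \cdot \frac{1}{358739} = \frac{270451}{44389} - \frac{21767}{787570936993} = \frac{212999346514478480}{34959486322182277}$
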